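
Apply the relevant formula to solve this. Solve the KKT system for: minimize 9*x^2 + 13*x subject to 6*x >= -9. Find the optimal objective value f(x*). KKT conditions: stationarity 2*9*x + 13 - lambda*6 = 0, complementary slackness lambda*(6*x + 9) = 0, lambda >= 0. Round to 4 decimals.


Step 1: Try lambda = 0 (constraint inactive).
Stationarity: 2*9*x + 13 = 0
x* = -13/(2*9) = -13/18 = -0.7222 (rounded; the exact value -13/18 is used below)
Check constraint: 6*-0.7222 = -4.3332 >= -9 -- satisfied.
Step 2: Compute optimal value.
f(x*) = 9*(-13/18)^2 + 13*(-13/18) = -4.6944


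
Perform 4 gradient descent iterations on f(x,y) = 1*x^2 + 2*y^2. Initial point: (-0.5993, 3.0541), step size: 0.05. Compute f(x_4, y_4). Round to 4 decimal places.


Gradient descent on f(x,y) = 1*x^2 + 2*y^2.
Starting point: (-0.5993, 3.0541), alpha = 0.05
Step 1: grad_x = 2*1*-0.5993 = -1.1986, grad_y = 2*2*3.0541 = 12.2164
  x_1 = -0.5993 - 0.05*-1.1986 = -0.5394
  y_1 = 3.0541 - 0.05*12.2164 = 2.4433
Step 2: grad_x = 2*1*-0.5394 = -1.0787, grad_y = 2*2*2.4433 = 9.7731
  x_2 = -0.5394 - 0.05*-1.0787 = -0.4854
  y_2 = 2.4433 - 0.05*9.7731 = 1.9546
Step 3: grad_x = 2*1*-0.4854 = -0.9709, grad_y = 2*2*1.9546 = 7.8185
  x_3 = -0.4854 - 0.05*-0.9709 = -0.4369
  y_3 = 1.9546 - 0.05*7.8185 = 1.5637
Step 4: grad_x = 2*1*-0.4369 = -0.8738, grad_y = 2*2*1.5637 = 6.2548
  x_4 = -0.4369 - 0.05*-0.8738 = -0.3932
  y_4 = 1.5637 - 0.05*6.2548 = 1.251
f(-0.3932, 1.251) = 1*(-0.3932)^2 + 2*1.251^2 = 3.2844


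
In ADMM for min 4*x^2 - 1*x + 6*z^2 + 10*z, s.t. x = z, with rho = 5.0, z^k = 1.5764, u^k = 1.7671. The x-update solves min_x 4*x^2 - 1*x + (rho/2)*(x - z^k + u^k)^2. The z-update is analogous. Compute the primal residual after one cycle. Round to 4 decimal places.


ADMM iteration with rho = 5.0, z^k = 1.5764, u^k = 1.7671
Step 1: x-update.
Minimize 4*x^2 - 1*x + (5.0/2)*(x - 1.5764 + 1.7671)^2
FOC: (2*4 + 5.0)*x = 1 + 5.0*(1.5764 - 1.7671)
x^{k+1} = 0.0036
Step 2: z-update.
Minimize 6*z^2 + 10*z + (5.0/2)*(0.0036 - z + 1.7671)^2
FOC: (2*6 + 5.0)*z = -10 + 5.0*(0.0036 + 1.7671)
z^{k+1} = -0.0674
Step 3: u-update.
u^{k+1} = 1.7671 + 0.0036 + 0.0674 = 1.8381
Step 4: Primal residual = |0.0036 + 0.0674| = 0.071


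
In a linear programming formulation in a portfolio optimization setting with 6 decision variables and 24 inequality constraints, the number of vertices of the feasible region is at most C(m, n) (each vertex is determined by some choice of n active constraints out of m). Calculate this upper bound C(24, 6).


Each vertex corresponds to some choice of n active constraints out of m, so the number of vertices is at most C(m, n) = m! / (n!(m-n)!).
m = 24, n = 6
Numerator: 24 * 23 * 22 * 21 * 20 * 19
Denominator: 6! = 720
C(24, 6) = 134596


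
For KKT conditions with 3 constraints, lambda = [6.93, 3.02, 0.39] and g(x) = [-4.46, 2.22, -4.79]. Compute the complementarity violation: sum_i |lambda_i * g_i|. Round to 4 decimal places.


KKT complementary slackness check:
lambda_1 * g_1 = 6.93 * -4.46 = -30.9078
lambda_2 * g_2 = 3.02 * 2.22 = 6.7044
lambda_3 * g_3 = 0.39 * -4.79 = -1.8681
Total violation = 30.9078 + 6.7044 + 1.8681 = 39.4803


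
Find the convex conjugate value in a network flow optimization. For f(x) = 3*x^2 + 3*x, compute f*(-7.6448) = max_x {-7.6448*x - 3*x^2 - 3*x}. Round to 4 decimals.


f*(y) = sup_x {y*x - a*x^2 - b*x} = sup_x {(y-b)*x - a*x^2}
FOC: (y - b) - 2a*x = 0 => x* = (y - b)/(2a)
x* = (-7.6448 - 3)/(2*3) = -1.7741
f*(-7.6448) = (y-b)^2/(4a) = (-7.6448 - 3)^2/(4*3)
= 113.3118/12 = 9.4426


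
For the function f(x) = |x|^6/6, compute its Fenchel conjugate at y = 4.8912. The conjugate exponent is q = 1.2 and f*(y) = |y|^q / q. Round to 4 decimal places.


The conjugate exponent q satisfies 1/p + 1/q = 1.
p = 6, so q = 6/(6 - 1) = 1.2
|y|^q = 4.8912^1.2 = 6.7189
f*(4.8912) = 6.7189 / 1.2 = 5.5991


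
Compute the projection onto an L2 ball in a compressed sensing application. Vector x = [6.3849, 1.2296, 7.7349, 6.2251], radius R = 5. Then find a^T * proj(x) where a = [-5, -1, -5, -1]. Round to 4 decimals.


Step 1: Compute ||x|| (intermediates to 6 decimals).
||x|| = sqrt(6.3849^2 + 1.2296^2 + 7.7349^2 + 6.2251^2) = 11.868421
Step 2: Project.
Since ||x|| > R, scale = R/||x|| = 5/11.868421 = 0.421286, proj(x) = scale * x
proj(x) = [2.689869, 0.518013, 3.258605, 2.622547]
Step 3: Dot product.
a^T * proj(x) = -5*2.689869 - 1*0.518013 - 5*3.258605 - 1*2.622547 = -32.8829


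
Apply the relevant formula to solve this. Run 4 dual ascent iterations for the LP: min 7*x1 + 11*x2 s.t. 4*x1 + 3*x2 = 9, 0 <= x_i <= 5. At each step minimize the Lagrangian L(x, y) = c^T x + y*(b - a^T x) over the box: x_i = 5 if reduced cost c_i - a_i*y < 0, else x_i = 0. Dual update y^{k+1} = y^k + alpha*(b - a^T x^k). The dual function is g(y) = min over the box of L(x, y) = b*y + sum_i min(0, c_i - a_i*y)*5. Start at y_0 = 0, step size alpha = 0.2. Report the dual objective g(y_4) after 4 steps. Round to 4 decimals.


Dual ascent for LP: min 7*x1 + 11*x2, 4*x1 + 3*x2 = 9, 0 <= x_i <= 5
Step 1: y^k = 0.0, reduced costs: (7.0, 11.0)
  x^k = (0.0, 0.0), subgradient = b - a^T x = 9.0
  y^{k+1} = 0.0 + 0.2*9.0 = 1.8
Step 2: y^k = 1.8, reduced costs: (-0.2, 5.6)
  x^k = (5.0, 0.0), subgradient = b - a^T x = -11.0
  y^{k+1} = 1.8 + 0.2*-11.0 = -0.4
Step 3: y^k = -0.4, reduced costs: (8.6, 12.2)
  x^k = (0.0, 0.0), subgradient = b - a^T x = 9.0
  y^{k+1} = -0.4 + 0.2*9.0 = 1.4
Step 4: y^k = 1.4, reduced costs: (1.4, 6.8)
  x^k = (0.0, 0.0), subgradient = b - a^T x = 9.0
  y^{k+1} = 1.4 + 0.2*9.0 = 3.2
Dual objective at y_4 = 3.2: reduced costs (-5.8, 1.4), box minimizer x = (5.0, 0.0)
g(y_4) = b*y + (c1 - a1*y)*x1 + (c2 - a2*y)*x2 = 9*3.2 + (-5.8)*5.0 + 1.4*0.0 = 28.8 - 29.0 + 0.0 = -0.2


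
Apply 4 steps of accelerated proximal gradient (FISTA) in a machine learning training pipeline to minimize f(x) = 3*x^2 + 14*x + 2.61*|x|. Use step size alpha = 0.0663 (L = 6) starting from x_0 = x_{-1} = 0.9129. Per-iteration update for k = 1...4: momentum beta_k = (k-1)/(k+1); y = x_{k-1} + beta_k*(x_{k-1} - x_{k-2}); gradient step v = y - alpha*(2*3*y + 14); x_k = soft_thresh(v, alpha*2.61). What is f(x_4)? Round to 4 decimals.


FISTA on f(x) = 3*x^2 + 14*x + 2.61*|x|
L = 6, alpha = 0.0663
Iteration 1: beta = 0.0, y = 0.9129 + 0.0*(0.9129 - 0.9129) = 0.9129
  grad(y) = 19.4774, v = y - alpha*grad = -0.3785
  prox(v) = soft_thresh(-0.3785, 0.173) = -0.2054
Iteration 2: beta = 0.3333, y = -0.2054 + 0.3333*(-0.2054 - 0.9129) = -0.5782
  grad(y) = 10.5309, v = y - alpha*grad = -1.2764
  prox(v) = soft_thresh(-1.2764, 0.173) = -1.1033
Iteration 3: beta = 0.5, y = -1.1033 + 0.5*(-1.1033 + 0.2054) = -1.5523
  grad(y) = 4.6862, v = y - alpha*grad = -1.863
  prox(v) = soft_thresh(-1.863, 0.173) = -1.69
Iteration 4: beta = 0.6, y = -1.69 + 0.6*(-1.69 + 1.1033) = -2.0419
  grad(y) = 1.7485, v = y - alpha*grad = -2.1578
  prox(v) = soft_thresh(-2.1578, 0.173) = -1.9848
f(x_4) = 3*(-1.9848)^2 + 14*(-1.9848) + 2.61*|-1.9848| = -10.7886


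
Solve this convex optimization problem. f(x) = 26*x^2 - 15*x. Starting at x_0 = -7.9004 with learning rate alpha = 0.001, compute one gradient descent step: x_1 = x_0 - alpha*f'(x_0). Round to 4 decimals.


We compute the gradient at x_0 and apply the update.
f'(x) = 52*x - 15
f'(-7.9004) = 52*-7.9004 - 15 = -425.8208
x_1 = -7.9004 - 0.001*-425.8208 = -7.4746


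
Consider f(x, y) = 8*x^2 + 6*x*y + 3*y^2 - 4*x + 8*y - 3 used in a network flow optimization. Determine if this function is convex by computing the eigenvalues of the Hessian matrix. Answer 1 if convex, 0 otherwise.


The Hessian of f(x,y) = 8*x^2 + 6*x*y + 3*y^2 - 4*x + 8*y - 3 is:
H = [[16, 6], [6, 6]]
Trace = 16 + 6 = 22
Determinant = 16*6 - (6)^2 = 60
Discriminant = (22)^2 - 4*60 = 244.0
Eigenvalues: lambda_1 = 3.1898, lambda_2 = 18.8102
The function is convex.

1


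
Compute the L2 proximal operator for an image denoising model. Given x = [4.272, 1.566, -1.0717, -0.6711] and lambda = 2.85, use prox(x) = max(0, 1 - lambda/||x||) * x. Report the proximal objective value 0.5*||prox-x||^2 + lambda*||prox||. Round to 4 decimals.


Step 1: Compute ||x||.
||x|| = 4.7224
Step 2: Compute scaling factor.
scale = max(0, 1 - 2.85/4.7224) = 0.3965
Step 3: prox(x) = [1.6938, 0.6209, -0.4249, -0.2661]
||prox(x)|| = 1.8724
Step 4: Proximal objective.
0.5*||prox-x||^2 = 4.0613
lambda*||prox|| = 5.3363
Total = 9.3976


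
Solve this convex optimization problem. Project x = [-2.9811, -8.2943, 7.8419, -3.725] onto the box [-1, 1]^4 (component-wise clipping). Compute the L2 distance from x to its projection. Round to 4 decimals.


Project each component onto [-1, 1].
clip(-2.9811) = -1.0, clip(-8.2943) = -1.0, clip(7.8419) = 1.0, clip(-3.725) = -1.0
Projection = [-1.0, -1.0, 1.0, -1.0]
Squared diffs: [3.9248, 53.2068, 46.8116, 7.4256]
Distance = sqrt(111.3688) = 10.5531


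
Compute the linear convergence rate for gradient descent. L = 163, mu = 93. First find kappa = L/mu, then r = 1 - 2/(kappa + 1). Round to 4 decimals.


Step 1: Compute the condition number.
kappa = L/mu = 163/93 = 1.7527
Step 2: Compute the convergence rate.
r = 1 - 2/(kappa + 1) = 1 - 2*mu/(L + mu) = (L - mu)/(L + mu) = 70/256 = 0.2734


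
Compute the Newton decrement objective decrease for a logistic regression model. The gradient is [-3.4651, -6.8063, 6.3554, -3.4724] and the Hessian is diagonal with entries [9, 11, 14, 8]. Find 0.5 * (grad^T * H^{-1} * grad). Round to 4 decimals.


Step 1: H is diagonal, so H^(-1) * g = [-0.385, -0.6188, 0.454, -0.4341].
Step 2: g^T H^(-1) g = sum_i g_i^2 / H_ii
  = (-3.4651)^2/9 + (-6.8063)^2/11 + (6.3554)^2/14 + (-3.4724)^2/8
  = 1.3341 + 4.2114 + 2.8851 + 1.5072 = 9.9378
Step 3: Objective decrease = 0.5 * g^T H^(-1) g = 4.9689


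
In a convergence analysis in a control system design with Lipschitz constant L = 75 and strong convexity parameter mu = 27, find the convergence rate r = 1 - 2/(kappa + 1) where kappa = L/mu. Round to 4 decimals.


Step 1: Compute the condition number.
kappa = L/mu = 75/27 = 2.7778
Step 2: Compute the convergence rate.
r = 1 - 2/(kappa + 1) = 1 - 2*mu/(L + mu) = (L - mu)/(L + mu) = 48/102 = 0.4706


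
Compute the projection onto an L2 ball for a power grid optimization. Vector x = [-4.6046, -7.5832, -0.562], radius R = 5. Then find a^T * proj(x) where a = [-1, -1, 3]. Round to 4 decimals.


Step 1: Compute ||x|| (intermediates to 6 decimals).
||x|| = sqrt((-4.6046)^2 + (-7.5832)^2 + (-0.562)^2) = 8.889494
Step 2: Project.
Since ||x|| > R, scale = R/||x|| = 5/8.889494 = 0.562462, proj(x) = scale * x
proj(x) = [-2.589913, -4.265262, -0.316104]
Step 3: Dot product.
a^T * proj(x) = -1*(-2.589913) - 1*(-4.265262) + 3*(-0.316104) = 5.9069


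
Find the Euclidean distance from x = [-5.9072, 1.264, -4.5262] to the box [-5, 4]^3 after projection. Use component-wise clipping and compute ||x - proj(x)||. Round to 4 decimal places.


Project each component onto [-5, 4].
clip(-5.9072) = -5.0, clip(1.264) = 1.264, clip(-4.5262) = -4.5262
Projection = [-5.0, 1.264, -4.5262]
Squared diffs: [0.823, 0.0, 0.0]
Distance = sqrt(0.823) = 0.9072


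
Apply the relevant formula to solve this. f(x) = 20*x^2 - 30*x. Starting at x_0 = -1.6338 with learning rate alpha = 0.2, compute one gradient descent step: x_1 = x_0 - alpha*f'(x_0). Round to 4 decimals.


We compute the gradient at x_0 and apply the update.
f'(x) = 40*x - 30
f'(-1.6338) = 40*-1.6338 - 30 = -95.352
x_1 = -1.6338 - 0.2*-95.352 = 17.4366


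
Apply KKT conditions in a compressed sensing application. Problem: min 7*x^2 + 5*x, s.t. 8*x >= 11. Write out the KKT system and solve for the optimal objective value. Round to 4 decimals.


Step 1: Try lambda = 0 (constraint inactive).
x_unc = -5/(2*7) = -0.3571
Check: 8*-0.3571 = -2.8568 < 11 -- violated!
Step 2: Constraint must be active: 8*x = 11
x* = 11/8 = 1.375
lambda = (2*7*1.375 + 5)/8 = 3.0313
Step 3: Compute optimal value.
f(x*) = 7*1.375^2 + 5*1.375 = 20.1094


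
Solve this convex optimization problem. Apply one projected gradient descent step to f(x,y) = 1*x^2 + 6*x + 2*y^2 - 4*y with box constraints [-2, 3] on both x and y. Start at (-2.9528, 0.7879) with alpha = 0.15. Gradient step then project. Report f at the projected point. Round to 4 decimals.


Step 1: Compute gradient at (-2.9528, 0.7879).
grad_x = 2*1*-2.9528 + 6 = 0.0944
grad_y = 2*2*0.7879 - 4 = -0.8484
Step 2: Gradient step.
x_raw = -2.9528 - 0.15*0.0944 = -2.967
y_raw = 0.7879 - 0.15*-0.8484 = 0.9152
Step 3: Project onto [-2, 3].
x_proj = clip(-2.967) = -2.0
y_proj = clip(0.9152) = 0.9152
Step 4: Evaluate f.
f(-2.0, 0.9152) = -9.9856


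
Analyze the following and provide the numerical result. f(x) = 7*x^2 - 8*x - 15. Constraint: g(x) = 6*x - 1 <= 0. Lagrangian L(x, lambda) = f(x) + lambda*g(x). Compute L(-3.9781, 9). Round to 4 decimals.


Step 1: Evaluate f(x).
f(-3.9781) = 7*(-3.9781)^2 - 8*(-3.9781) - 15 = 127.6018
Step 2: Evaluate g(x).
g(-3.9781) = 6*-3.9781 - 1 = -24.8686
Step 3: Compute Lagrangian.
L = 127.6018 + 9*-24.8686 = -96.2156


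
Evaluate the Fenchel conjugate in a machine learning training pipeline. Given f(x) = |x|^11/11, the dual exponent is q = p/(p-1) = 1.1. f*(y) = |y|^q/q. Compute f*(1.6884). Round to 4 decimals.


The conjugate exponent q satisfies 1/p + 1/q = 1.
p = 11, so q = 11/(11 - 1) = 1.1
|y|^q = 1.6884^1.1 = 1.7792
f*(1.6884) = 1.7792 / 1.1 = 1.6174


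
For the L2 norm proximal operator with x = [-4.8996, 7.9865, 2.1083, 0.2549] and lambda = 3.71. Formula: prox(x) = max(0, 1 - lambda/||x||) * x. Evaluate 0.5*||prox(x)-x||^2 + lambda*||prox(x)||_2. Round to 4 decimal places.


Step 1: Compute ||x||.
||x|| = 9.6073
Step 2: Compute scaling factor.
scale = max(0, 1 - 3.71/9.6073) = 0.6138
Step 3: prox(x) = [-3.0075, 4.9024, 1.2941, 0.1565]
||prox(x)|| = 5.8973
Step 4: Proximal objective.
0.5*||prox-x||^2 = 6.8821
lambda*||prox|| = 21.879
Total = 28.761


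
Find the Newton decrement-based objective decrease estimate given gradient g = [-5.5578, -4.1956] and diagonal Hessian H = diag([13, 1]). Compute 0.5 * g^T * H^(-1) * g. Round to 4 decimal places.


Step 1: H is diagonal, so H^(-1) * g = [-0.4275, -4.1956].
Step 2: g^T H^(-1) g = sum_i g_i^2 / H_ii
  = (-5.5578)^2/13 + (-4.1956)^2/1
  = 2.3761 + 17.6031 = 19.9791
Step 3: Objective decrease = 0.5 * g^T H^(-1) g = 9.9896


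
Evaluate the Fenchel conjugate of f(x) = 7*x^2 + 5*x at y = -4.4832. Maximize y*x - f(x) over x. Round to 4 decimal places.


f*(y) = sup_x {y*x - a*x^2 - b*x} = sup_x {(y-b)*x - a*x^2}
FOC: (y - b) - 2a*x = 0 => x* = (y - b)/(2a)
x* = (-4.4832 - 5)/(2*7) = -0.6774
f*(-4.4832) = (y-b)^2/(4a) = (-4.4832 - 5)^2/(4*7)
= 89.9311/28 = 3.2118


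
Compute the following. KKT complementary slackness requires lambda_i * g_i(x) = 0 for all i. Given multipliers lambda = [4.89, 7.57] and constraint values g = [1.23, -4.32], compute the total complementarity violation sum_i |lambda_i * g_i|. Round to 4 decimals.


KKT complementary slackness check:
lambda_1 * g_1 = 4.89 * 1.23 = 6.0147
lambda_2 * g_2 = 7.57 * -4.32 = -32.7024
Total violation = 6.0147 + 32.7024 = 38.7171


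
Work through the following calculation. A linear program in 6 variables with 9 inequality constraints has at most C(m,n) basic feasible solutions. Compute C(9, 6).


Each vertex corresponds to some choice of n active constraints out of m, so the number of vertices is at most C(m, n) = m! / (n!(m-n)!).
m = 9, n = 6
Numerator: 9 * 8 * 7 * 6 * 5 * 4
Denominator: 6! = 720
C(9, 6) = 84


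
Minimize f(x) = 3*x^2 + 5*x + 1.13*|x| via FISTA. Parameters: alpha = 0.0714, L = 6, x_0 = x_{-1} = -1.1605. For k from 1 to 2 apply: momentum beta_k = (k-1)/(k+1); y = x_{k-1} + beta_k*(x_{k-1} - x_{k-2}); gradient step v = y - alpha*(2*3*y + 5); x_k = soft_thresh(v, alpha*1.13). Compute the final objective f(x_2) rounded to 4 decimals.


FISTA on f(x) = 3*x^2 + 5*x + 1.13*|x|
L = 6, alpha = 0.0714
Iteration 1: beta = 0.0, y = -1.1605 + 0.0*(-1.1605 + 1.1605) = -1.1605
  grad(y) = -1.963, v = y - alpha*grad = -1.0203
  prox(v) = soft_thresh(-1.0203, 0.0807) = -0.9397
Iteration 2: beta = 0.3333, y = -0.9397 + 0.3333*(-0.9397 + 1.1605) = -0.866
  grad(y) = -0.1963, v = y - alpha*grad = -0.852
  prox(v) = soft_thresh(-0.852, 0.0807) = -0.7714
f(x_2) = 3*(-0.7714)^2 + 5*(-0.7714) + 1.13*|-0.7714| = -1.2002


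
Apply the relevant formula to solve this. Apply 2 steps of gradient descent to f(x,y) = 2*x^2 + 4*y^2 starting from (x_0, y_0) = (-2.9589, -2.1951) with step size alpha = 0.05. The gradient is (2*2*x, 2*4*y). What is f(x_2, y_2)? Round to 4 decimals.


Gradient descent on f(x,y) = 2*x^2 + 4*y^2.
Starting point: (-2.9589, -2.1951), alpha = 0.05
Step 1: grad_x = 2*2*-2.9589 = -11.8356, grad_y = 2*4*-2.1951 = -17.5608
  x_1 = -2.9589 - 0.05*-11.8356 = -2.3671
  y_1 = -2.1951 - 0.05*-17.5608 = -1.3171
Step 2: grad_x = 2*2*-2.3671 = -9.4685, grad_y = 2*4*-1.3171 = -10.5365
  x_2 = -2.3671 - 0.05*-9.4685 = -1.8937
  y_2 = -1.3171 - 0.05*-10.5365 = -0.7902
f(-1.8937, -0.7902) = 2*(-1.8937)^2 + 4*(-0.7902)^2 = 9.6701


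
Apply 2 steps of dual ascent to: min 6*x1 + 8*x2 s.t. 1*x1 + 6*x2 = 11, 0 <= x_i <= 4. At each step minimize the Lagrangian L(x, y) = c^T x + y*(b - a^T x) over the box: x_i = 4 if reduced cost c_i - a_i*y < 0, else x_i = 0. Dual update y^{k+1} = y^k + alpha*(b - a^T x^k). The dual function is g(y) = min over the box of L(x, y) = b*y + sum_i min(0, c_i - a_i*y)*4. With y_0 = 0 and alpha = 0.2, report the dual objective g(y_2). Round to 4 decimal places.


Dual ascent for LP: min 6*x1 + 8*x2, 1*x1 + 6*x2 = 11, 0 <= x_i <= 4
Step 1: y^k = 0.0, reduced costs: (6.0, 8.0)
  x^k = (0.0, 0.0), subgradient = b - a^T x = 11.0
  y^{k+1} = 0.0 + 0.2*11.0 = 2.2
Step 2: y^k = 2.2, reduced costs: (3.8, -5.2)
  x^k = (0.0, 4.0), subgradient = b - a^T x = -13.0
  y^{k+1} = 2.2 + 0.2*-13.0 = -0.4
Dual objective at y_2 = -0.4: reduced costs (6.4, 10.4), box minimizer x = (0.0, 0.0)
g(y_2) = b*y + (c1 - a1*y)*x1 + (c2 - a2*y)*x2 = 11*(-0.4) + 6.4*0.0 + 10.4*0.0 = -4.4 + 0.0 + 0.0 = -4.4


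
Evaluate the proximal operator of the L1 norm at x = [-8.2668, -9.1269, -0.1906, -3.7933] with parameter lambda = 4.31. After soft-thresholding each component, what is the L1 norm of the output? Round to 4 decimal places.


Soft-thresholding with lambda = 4.31:
prox(-8.2668) = sign(-8.2668)*max(|-8.2668| - 4.31, 0) = -3.9568
prox(-9.1269) = sign(-9.1269)*max(|-9.1269| - 4.31, 0) = -4.8169
prox(-0.1906) = sign(-0.1906)*max(|-0.1906| - 4.31, 0) = 0.0
prox(-3.7933) = sign(-3.7933)*max(|-3.7933| - 4.31, 0) = 0.0
prox(x) = [-3.9568, -4.8169, 0.0, 0.0]
||prox(x)||_1 = 3.9568 + 4.8169 + 0.0 + 0.0 = 8.7737


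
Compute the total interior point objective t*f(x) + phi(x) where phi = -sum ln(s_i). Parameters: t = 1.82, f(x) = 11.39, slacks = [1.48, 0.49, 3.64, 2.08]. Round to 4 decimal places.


Step 1: Compute log-barrier.
ln values: [0.392, -0.7133, 1.292, 0.7324]
phi = -(0.392 - 0.7133 + 1.292 + 0.7324) = -1.703
Step 2: Compute augmented objective.
t*f(x) = 1.82*11.39 = 20.7298
Total = 20.7298 - 1.703 = 19.0268


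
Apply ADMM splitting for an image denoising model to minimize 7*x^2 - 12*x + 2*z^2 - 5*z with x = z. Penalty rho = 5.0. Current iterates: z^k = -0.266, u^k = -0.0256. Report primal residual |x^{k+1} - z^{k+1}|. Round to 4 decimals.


ADMM iteration with rho = 5.0, z^k = -0.266, u^k = -0.0256
Step 1: x-update.
Minimize 7*x^2 - 12*x + (5.0/2)*(x + 0.266 - 0.0256)^2
FOC: (2*7 + 5.0)*x = 12 + 5.0*(-0.266 + 0.0256)
x^{k+1} = 0.5683
Step 2: z-update.
Minimize 2*z^2 - 5*z + (5.0/2)*(0.5683 - z - 0.0256)^2
FOC: (2*2 + 5.0)*z = 5 + 5.0*(0.5683 - 0.0256)
z^{k+1} = 0.8571
Step 3: u-update.
u^{k+1} = -0.0256 + 0.5683 - 0.8571 = -0.3143
Step 4: Primal residual = |0.5683 - 0.8571| = 0.2887


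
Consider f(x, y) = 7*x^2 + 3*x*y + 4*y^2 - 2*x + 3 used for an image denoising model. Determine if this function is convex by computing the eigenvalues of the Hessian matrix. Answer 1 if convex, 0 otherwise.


The Hessian of f(x,y) = 7*x^2 + 3*x*y + 4*y^2 - 2*x + 3 is:
H = [[14, 3], [3, 8]]
Trace = 14 + 8 = 22
Determinant = 14*8 - (3)^2 = 103
Discriminant = (22)^2 - 4*103 = 72.0
Eigenvalues: lambda_1 = 6.7574, lambda_2 = 15.2426
The function is convex.

1


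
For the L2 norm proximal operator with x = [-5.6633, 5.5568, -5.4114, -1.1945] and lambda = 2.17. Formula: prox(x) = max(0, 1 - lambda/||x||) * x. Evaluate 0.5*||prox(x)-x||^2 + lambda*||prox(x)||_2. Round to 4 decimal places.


Step 1: Compute ||x||.
||x|| = 9.6779
Step 2: Compute scaling factor.
scale = max(0, 1 - 2.17/9.6779) = 0.7758
Step 3: prox(x) = [-4.3935, 4.3108, -4.198, -0.9267]
||prox(x)|| = 7.5079
Step 4: Proximal objective.
0.5*||prox-x||^2 = 2.3545
lambda*||prox|| = 16.2921
Total = 18.6465


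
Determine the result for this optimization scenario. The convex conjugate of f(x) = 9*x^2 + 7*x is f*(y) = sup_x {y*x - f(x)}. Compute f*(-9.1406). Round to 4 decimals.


f*(y) = sup_x {y*x - a*x^2 - b*x} = sup_x {(y-b)*x - a*x^2}
FOC: (y - b) - 2a*x = 0 => x* = (y - b)/(2a)
x* = (-9.1406 - 7)/(2*9) = -0.8967
f*(-9.1406) = (y-b)^2/(4a) = (-9.1406 - 7)^2/(4*9)
= 260.519/36 = 7.2366


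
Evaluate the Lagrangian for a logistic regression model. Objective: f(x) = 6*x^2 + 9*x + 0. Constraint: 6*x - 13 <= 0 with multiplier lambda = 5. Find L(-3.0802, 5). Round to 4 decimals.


Step 1: Evaluate f(x).
f(-3.0802) = 6*(-3.0802)^2 + 9*(-3.0802) + 0 = 29.204
Step 2: Evaluate g(x).
g(-3.0802) = 6*-3.0802 - 13 = -31.4812
Step 3: Compute Lagrangian.
L = 29.204 + 5*-31.4812 = -128.202


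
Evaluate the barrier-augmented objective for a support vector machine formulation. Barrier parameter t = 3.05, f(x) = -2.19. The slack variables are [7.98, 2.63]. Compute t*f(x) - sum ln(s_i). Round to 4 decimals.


Step 1: Compute log-barrier.
ln values: [2.0769, 0.967]
phi = -(2.0769 + 0.967) = -3.0439
Step 2: Compute augmented objective.
t*f(x) = 3.05*-2.19 = -6.6795
Total = -6.6795 - 3.0439 = -9.7234


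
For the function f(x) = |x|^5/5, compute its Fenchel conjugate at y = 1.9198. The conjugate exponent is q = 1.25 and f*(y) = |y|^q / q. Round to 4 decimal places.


The conjugate exponent q satisfies 1/p + 1/q = 1.
p = 5, so q = 5/(5 - 1) = 1.25
|y|^q = 1.9198^1.25 = 2.2598
f*(1.9198) = 2.2598 / 1.25 = 1.8078


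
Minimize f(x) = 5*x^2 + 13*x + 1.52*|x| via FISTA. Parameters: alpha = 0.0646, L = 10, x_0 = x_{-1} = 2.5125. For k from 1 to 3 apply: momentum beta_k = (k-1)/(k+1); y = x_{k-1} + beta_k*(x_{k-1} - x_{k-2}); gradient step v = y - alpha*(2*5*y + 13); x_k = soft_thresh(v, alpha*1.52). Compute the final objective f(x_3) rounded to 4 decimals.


FISTA on f(x) = 5*x^2 + 13*x + 1.52*|x|
L = 10, alpha = 0.0646
Iteration 1: beta = 0.0, y = 2.5125 + 0.0*(2.5125 - 2.5125) = 2.5125
  grad(y) = 38.125, v = y - alpha*grad = 0.0496
  prox(v) = soft_thresh(0.0496, 0.0982) = 0.0
Iteration 2: beta = 0.3333, y = 0.0 + 0.3333*(0.0 - 2.5125) = -0.8375
  grad(y) = 4.625, v = y - alpha*grad = -1.1363
  prox(v) = soft_thresh(-1.1363, 0.0982) = -1.0381
Iteration 3: beta = 0.5, y = -1.0381 + 0.5*(-1.0381 - 0.0) = -1.5571
  grad(y) = -2.5712, v = y - alpha*grad = -1.391
  prox(v) = soft_thresh(-1.391, 0.0982) = -1.2928
f(x_3) = 5*(-1.2928)^2 + 13*(-1.2928) + 1.52*|-1.2928| = -6.4846


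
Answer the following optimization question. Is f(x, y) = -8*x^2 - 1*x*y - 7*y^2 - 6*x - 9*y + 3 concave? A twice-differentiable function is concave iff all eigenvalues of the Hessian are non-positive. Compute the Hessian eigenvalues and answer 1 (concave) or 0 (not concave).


The Hessian of f(x,y) = -8*x^2 - 1*x*y - 7*y^2 - 6*x - 9*y + 3 is:
H = [[-16, -1], [-1, -14]]
Trace = -16 - 14 = -30
Determinant = -16*-14 - (-1)^2 = 223
Discriminant = (-30)^2 - 4*223 = 8.0
Eigenvalues: lambda_1 = -16.4142, lambda_2 = -13.5858
The function is concave.

1


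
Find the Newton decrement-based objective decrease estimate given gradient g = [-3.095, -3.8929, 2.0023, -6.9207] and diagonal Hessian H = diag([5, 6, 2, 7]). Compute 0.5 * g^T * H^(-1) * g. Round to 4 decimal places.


Step 1: H is diagonal, so H^(-1) * g = [-0.619, -0.6488, 1.0012, -0.9887].
Step 2: g^T H^(-1) g = sum_i g_i^2 / H_ii
  = (-3.095)^2/5 + (-3.8929)^2/6 + (2.0023)^2/2 + (-6.9207)^2/7
  = 1.9158 + 2.5258 + 2.0046 + 6.8423 = 13.2885
Step 3: Objective decrease = 0.5 * g^T H^(-1) g = 6.6442


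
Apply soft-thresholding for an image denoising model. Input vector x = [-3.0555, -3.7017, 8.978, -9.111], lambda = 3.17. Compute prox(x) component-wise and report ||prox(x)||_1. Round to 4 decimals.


Soft-thresholding with lambda = 3.17:
prox(-3.0555) = sign(-3.0555)*max(|-3.0555| - 3.17, 0) = 0.0
prox(-3.7017) = sign(-3.7017)*max(|-3.7017| - 3.17, 0) = -0.5317
prox(8.978) = sign(8.978)*max(|8.978| - 3.17, 0) = 5.808
prox(-9.111) = sign(-9.111)*max(|-9.111| - 3.17, 0) = -5.941
prox(x) = [0.0, -0.5317, 5.808, -5.941]
||prox(x)||_1 = 0.0 + 0.5317 + 5.808 + 5.941 = 12.2807


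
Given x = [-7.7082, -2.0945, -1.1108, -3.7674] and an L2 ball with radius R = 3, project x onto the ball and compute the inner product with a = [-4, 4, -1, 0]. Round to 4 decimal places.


Step 1: Compute ||x|| (intermediates to 6 decimals).
||x|| = sqrt((-7.7082)^2 + (-2.0945)^2 + (-1.1108)^2 + (-3.7674)^2) = 8.901149
Step 2: Project.
Since ||x|| > R, scale = R/||x|| = 3/8.901149 = 0.337035, proj(x) = scale * x
proj(x) = [-2.597933, -0.70592, -0.374378, -1.269746]
Step 3: Dot product.
a^T * proj(x) = -4*(-2.597933) + 4*(-0.70592) - 1*(-0.374378) + 0*(-1.269746) = 7.9424


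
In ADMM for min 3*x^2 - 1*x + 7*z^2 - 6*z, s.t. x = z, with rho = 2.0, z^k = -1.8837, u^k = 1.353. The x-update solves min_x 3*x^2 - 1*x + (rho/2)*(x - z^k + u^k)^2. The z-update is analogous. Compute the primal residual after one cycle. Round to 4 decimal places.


ADMM iteration with rho = 2.0, z^k = -1.8837, u^k = 1.353
Step 1: x-update.
Minimize 3*x^2 - 1*x + (2.0/2)*(x + 1.8837 + 1.353)^2
FOC: (2*3 + 2.0)*x = 1 + 2.0*(-1.8837 - 1.353)
x^{k+1} = -0.6842
Step 2: z-update.
Minimize 7*z^2 - 6*z + (2.0/2)*(-0.6842 - z + 1.353)^2
FOC: (2*7 + 2.0)*z = 6 + 2.0*(-0.6842 + 1.353)
z^{k+1} = 0.4586
Step 3: u-update.
u^{k+1} = 1.353 - 0.6842 - 0.4586 = 0.2102
Step 4: Primal residual = |-0.6842 - 0.4586| = 1.1428


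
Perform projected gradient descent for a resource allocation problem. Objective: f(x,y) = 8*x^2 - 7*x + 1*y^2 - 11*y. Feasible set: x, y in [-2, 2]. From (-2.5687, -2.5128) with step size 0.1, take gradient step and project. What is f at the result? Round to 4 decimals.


Step 1: Compute gradient at (-2.5687, -2.5128).
grad_x = 2*8*-2.5687 - 7 = -48.0992
grad_y = 2*1*-2.5128 - 11 = -16.0256
Step 2: Gradient step.
x_raw = -2.5687 - 0.1*-48.0992 = 2.2412
y_raw = -2.5128 - 0.1*-16.0256 = -0.9102
Step 3: Project onto [-2, 2].
x_proj = clip(2.2412) = 2.0
y_proj = clip(-0.9102) = -0.9102
Step 4: Evaluate f.
f(2.0, -0.9102) = 28.8412


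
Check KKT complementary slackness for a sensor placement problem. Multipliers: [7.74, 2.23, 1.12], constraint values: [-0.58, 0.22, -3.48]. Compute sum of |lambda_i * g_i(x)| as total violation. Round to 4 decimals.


KKT complementary slackness check:
lambda_1 * g_1 = 7.74 * -0.58 = -4.4892
lambda_2 * g_2 = 2.23 * 0.22 = 0.4906
lambda_3 * g_3 = 1.12 * -3.48 = -3.8976
Total violation = 4.4892 + 0.4906 + 3.8976 = 8.8774


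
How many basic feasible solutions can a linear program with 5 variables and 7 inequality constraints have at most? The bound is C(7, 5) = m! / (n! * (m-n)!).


Each vertex corresponds to some choice of n active constraints out of m, so the number of vertices is at most C(m, n) = m! / (n!(m-n)!).
m = 7, n = 5
Numerator: 7 * 6 * 5 * 4 * 3
Denominator: 5! = 120
C(7, 5) = 21


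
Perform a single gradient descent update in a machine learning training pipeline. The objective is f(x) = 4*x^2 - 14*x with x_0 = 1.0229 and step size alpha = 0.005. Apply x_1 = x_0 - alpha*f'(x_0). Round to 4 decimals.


We compute the gradient at x_0 and apply the update.
f'(x) = 8*x - 14
f'(1.0229) = 8*1.0229 - 14 = -5.8168
x_1 = 1.0229 - 0.005*-5.8168 = 1.052


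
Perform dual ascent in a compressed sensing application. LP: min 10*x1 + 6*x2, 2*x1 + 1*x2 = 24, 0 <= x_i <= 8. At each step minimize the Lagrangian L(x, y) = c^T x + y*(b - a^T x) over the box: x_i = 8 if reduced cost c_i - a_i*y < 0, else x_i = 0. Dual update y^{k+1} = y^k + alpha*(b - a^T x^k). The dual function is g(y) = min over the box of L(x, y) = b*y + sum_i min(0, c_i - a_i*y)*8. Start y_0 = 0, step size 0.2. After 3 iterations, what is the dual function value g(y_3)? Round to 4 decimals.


Dual ascent for LP: min 10*x1 + 6*x2, 2*x1 + 1*x2 = 24, 0 <= x_i <= 8
Step 1: y^k = 0.0, reduced costs: (10.0, 6.0)
  x^k = (0.0, 0.0), subgradient = b - a^T x = 24.0
  y^{k+1} = 0.0 + 0.2*24.0 = 4.8
Step 2: y^k = 4.8, reduced costs: (0.4, 1.2)
  x^k = (0.0, 0.0), subgradient = b - a^T x = 24.0
  y^{k+1} = 4.8 + 0.2*24.0 = 9.6
Step 3: y^k = 9.6, reduced costs: (-9.2, -3.6)
  x^k = (8.0, 8.0), subgradient = b - a^T x = 0.0
  y^{k+1} = 9.6 + 0.2*0.0 = 9.6
Dual objective at y_3 = 9.6: reduced costs (-9.2, -3.6), box minimizer x = (8.0, 8.0)
g(y_3) = b*y + (c1 - a1*y)*x1 + (c2 - a2*y)*x2 = 24*9.6 + (-9.2)*8.0 + (-3.6)*8.0 = 230.4 - 73.6 - 28.8 = 128.0


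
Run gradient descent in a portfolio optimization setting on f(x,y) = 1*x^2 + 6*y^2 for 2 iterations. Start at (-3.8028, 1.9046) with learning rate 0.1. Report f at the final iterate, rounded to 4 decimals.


Gradient descent on f(x,y) = 1*x^2 + 6*y^2.
Starting point: (-3.8028, 1.9046), alpha = 0.1
Step 1: grad_x = 2*1*-3.8028 = -7.6056, grad_y = 2*6*1.9046 = 22.8552
  x_1 = -3.8028 - 0.1*-7.6056 = -3.0422
  y_1 = 1.9046 - 0.1*22.8552 = -0.3809
Step 2: grad_x = 2*1*-3.0422 = -6.0845, grad_y = 2*6*-0.3809 = -4.571
  x_2 = -3.0422 - 0.1*-6.0845 = -2.4338
  y_2 = -0.3809 - 0.1*-4.571 = 0.0762
f(-2.4338, 0.0762) = 1*(-2.4338)^2 + 6*0.0762^2 = 5.9582


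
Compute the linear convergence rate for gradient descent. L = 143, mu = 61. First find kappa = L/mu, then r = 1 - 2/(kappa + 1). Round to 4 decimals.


Step 1: Compute the condition number.
kappa = L/mu = 143/61 = 2.3443
Step 2: Compute the convergence rate.
r = 1 - 2/(kappa + 1) = 1 - 2*mu/(L + mu) = (L - mu)/(L + mu) = 82/204 = 0.402


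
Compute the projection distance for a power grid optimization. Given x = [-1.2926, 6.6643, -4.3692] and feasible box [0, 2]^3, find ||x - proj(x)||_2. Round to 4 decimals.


Project each component onto [0, 2].
clip(-1.2926) = 0.0, clip(6.6643) = 2.0, clip(-4.3692) = 0.0
Projection = [0.0, 2.0, 0.0]
Squared diffs: [1.6708, 21.7557, 19.0899]
Distance = sqrt(42.5164) = 6.5205


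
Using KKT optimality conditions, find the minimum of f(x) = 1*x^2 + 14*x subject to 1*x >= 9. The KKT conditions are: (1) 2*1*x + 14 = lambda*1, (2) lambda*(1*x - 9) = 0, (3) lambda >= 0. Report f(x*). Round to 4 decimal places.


Step 1: Try lambda = 0 (constraint inactive).
x_unc = -14/(2*1) = -7.0
Check: 1*-7.0 = -7.0 < 9 -- violated!
Step 2: Constraint must be active: 1*x = 9
x* = 9/1 = 9.0
lambda = (2*1*9.0 + 14)/1 = 32.0
Step 3: Compute optimal value.
f(x*) = 1*9.0^2 + 14*9.0 = 207.0


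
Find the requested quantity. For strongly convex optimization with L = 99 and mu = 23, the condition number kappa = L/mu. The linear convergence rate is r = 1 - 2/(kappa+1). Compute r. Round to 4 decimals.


Step 1: Compute the condition number.
kappa = L/mu = 99/23 = 4.3043
Step 2: Compute the convergence rate.
r = 1 - 2/(kappa + 1) = 1 - 2*mu/(L + mu) = (L - mu)/(L + mu) = 76/122 = 0.623


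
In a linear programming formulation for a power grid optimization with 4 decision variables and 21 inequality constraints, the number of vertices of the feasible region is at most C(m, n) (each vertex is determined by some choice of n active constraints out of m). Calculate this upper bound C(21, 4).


Each vertex corresponds to some choice of n active constraints out of m, so the number of vertices is at most C(m, n) = m! / (n!(m-n)!).
m = 21, n = 4
Numerator: 21 * 20 * 19 * 18
Denominator: 4! = 24
C(21, 4) = 5985


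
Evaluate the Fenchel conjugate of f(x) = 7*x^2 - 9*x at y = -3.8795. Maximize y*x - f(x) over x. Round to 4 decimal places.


f*(y) = sup_x {y*x - a*x^2 - b*x} = sup_x {(y-b)*x - a*x^2}
FOC: (y - b) - 2a*x = 0 => x* = (y - b)/(2a)
x* = (-3.8795 + 9)/(2*7) = 0.3658
f*(-3.8795) = (y-b)^2/(4a) = (-3.8795 + 9)^2/(4*7)
= 26.2195/28 = 0.9364


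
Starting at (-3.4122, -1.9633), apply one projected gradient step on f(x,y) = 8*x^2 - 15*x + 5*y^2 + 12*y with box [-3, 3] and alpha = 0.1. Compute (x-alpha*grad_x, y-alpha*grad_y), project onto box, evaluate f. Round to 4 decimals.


Step 1: Compute gradient at (-3.4122, -1.9633).
grad_x = 2*8*-3.4122 - 15 = -69.5952
grad_y = 2*5*-1.9633 + 12 = -7.633
Step 2: Gradient step.
x_raw = -3.4122 - 0.1*-69.5952 = 3.5473
y_raw = -1.9633 - 0.1*-7.633 = -1.2
Step 3: Project onto [-3, 3].
x_proj = clip(3.5473) = 3.0
y_proj = clip(-1.2) = -1.2
Step 4: Evaluate f.
f(3.0, -1.2) = 19.8


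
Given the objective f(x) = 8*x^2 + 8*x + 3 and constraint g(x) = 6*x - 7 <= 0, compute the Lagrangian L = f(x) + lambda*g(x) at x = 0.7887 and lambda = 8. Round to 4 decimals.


Step 1: Evaluate f(x).
f(0.7887) = 8*0.7887^2 + 8*0.7887 + 3 = 14.286
Step 2: Evaluate g(x).
g(0.7887) = 6*0.7887 - 7 = -2.2678
Step 3: Compute Lagrangian.
L = 14.286 + 8*-2.2678 = -3.8564


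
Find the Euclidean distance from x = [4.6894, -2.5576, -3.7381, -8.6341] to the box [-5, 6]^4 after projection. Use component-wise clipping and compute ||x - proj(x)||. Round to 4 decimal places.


Project each component onto [-5, 6].
clip(4.6894) = 4.6894, clip(-2.5576) = -2.5576, clip(-3.7381) = -3.7381, clip(-8.6341) = -5.0
Projection = [4.6894, -2.5576, -3.7381, -5.0]
Squared diffs: [0.0, 0.0, 0.0, 13.2067]
Distance = sqrt(13.2067) = 3.6341


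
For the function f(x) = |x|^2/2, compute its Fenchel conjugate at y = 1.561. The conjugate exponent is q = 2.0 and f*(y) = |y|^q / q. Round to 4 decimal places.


The conjugate exponent q satisfies 1/p + 1/q = 1.
p = 2, so q = 2/(2 - 1) = 2.0
|y|^q = 1.561^2.0 = 2.4367
f*(1.561) = 2.4367 / 2.0 = 1.2184


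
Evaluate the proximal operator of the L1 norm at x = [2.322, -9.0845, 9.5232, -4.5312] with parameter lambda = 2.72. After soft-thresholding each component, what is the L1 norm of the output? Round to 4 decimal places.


Soft-thresholding with lambda = 2.72:
prox(2.322) = sign(2.322)*max(|2.322| - 2.72, 0) = 0.0
prox(-9.0845) = sign(-9.0845)*max(|-9.0845| - 2.72, 0) = -6.3645
prox(9.5232) = sign(9.5232)*max(|9.5232| - 2.72, 0) = 6.8032
prox(-4.5312) = sign(-4.5312)*max(|-4.5312| - 2.72, 0) = -1.8112
prox(x) = [0.0, -6.3645, 6.8032, -1.8112]
||prox(x)||_1 = 0.0 + 6.3645 + 6.8032 + 1.8112 = 14.9789


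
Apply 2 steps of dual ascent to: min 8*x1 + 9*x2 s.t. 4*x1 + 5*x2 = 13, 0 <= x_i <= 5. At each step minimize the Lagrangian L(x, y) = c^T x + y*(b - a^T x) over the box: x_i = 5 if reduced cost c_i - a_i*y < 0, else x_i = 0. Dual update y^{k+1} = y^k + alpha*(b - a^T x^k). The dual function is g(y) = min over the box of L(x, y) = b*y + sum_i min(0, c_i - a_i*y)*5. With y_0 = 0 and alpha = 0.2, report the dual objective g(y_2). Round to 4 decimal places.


Dual ascent for LP: min 8*x1 + 9*x2, 4*x1 + 5*x2 = 13, 0 <= x_i <= 5
Step 1: y^k = 0.0, reduced costs: (8.0, 9.0)
  x^k = (0.0, 0.0), subgradient = b - a^T x = 13.0
  y^{k+1} = 0.0 + 0.2*13.0 = 2.6
Step 2: y^k = 2.6, reduced costs: (-2.4, -4.0)
  x^k = (5.0, 5.0), subgradient = b - a^T x = -32.0
  y^{k+1} = 2.6 + 0.2*-32.0 = -3.8
Dual objective at y_2 = -3.8: reduced costs (23.2, 28.0), box minimizer x = (0.0, 0.0)
g(y_2) = b*y + (c1 - a1*y)*x1 + (c2 - a2*y)*x2 = 13*(-3.8) + 23.2*0.0 + 28.0*0.0 = -49.4 + 0.0 + 0.0 = -49.4


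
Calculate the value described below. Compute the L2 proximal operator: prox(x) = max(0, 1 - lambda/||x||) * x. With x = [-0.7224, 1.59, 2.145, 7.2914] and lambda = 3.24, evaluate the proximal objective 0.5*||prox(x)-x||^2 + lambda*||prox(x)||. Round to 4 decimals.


Step 1: Compute ||x||.
||x|| = 7.7984
Step 2: Compute scaling factor.
scale = max(0, 1 - 3.24/7.7984) = 0.5845
Step 3: prox(x) = [-0.4223, 0.9294, 1.2538, 4.2621]
||prox(x)|| = 4.5584
Step 4: Proximal objective.
0.5*||prox-x||^2 = 5.2488
lambda*||prox|| = 14.7692
Total = 20.0181


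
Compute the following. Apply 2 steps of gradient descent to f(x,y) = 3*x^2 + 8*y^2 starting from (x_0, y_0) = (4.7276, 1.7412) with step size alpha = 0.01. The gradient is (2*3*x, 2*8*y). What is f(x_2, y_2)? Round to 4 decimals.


Gradient descent on f(x,y) = 3*x^2 + 8*y^2.
Starting point: (4.7276, 1.7412), alpha = 0.01
Step 1: grad_x = 2*3*4.7276 = 28.3656, grad_y = 2*8*1.7412 = 27.8592
  x_1 = 4.7276 - 0.01*28.3656 = 4.4439
  y_1 = 1.7412 - 0.01*27.8592 = 1.4626
Step 2: grad_x = 2*3*4.4439 = 26.6637, grad_y = 2*8*1.4626 = 23.4017
  x_2 = 4.4439 - 0.01*26.6637 = 4.1773
  y_2 = 1.4626 - 0.01*23.4017 = 1.2286
f(4.1773, 1.2286) = 3*4.1773^2 + 8*1.2286^2 = 64.4252


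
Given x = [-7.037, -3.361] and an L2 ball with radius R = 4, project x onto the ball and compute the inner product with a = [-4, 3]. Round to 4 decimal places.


Step 1: Compute ||x|| (intermediates to 6 decimals).
||x|| = sqrt((-7.037)^2 + (-3.361)^2) = 7.798442
Step 2: Project.
Since ||x|| > R, scale = R/||x|| = 4/7.798442 = 0.512923, proj(x) = scale * x
proj(x) = [-3.609439, -1.723934]
Step 3: Dot product.
a^T * proj(x) = -4*(-3.609439) + 3*(-1.723934) = 9.266


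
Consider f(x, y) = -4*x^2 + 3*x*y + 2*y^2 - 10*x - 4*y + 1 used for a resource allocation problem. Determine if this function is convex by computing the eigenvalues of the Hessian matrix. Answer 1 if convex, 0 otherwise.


The Hessian of f(x,y) = -4*x^2 + 3*x*y + 2*y^2 - 10*x - 4*y + 1 is:
H = [[-8, 3], [3, 4]]
Trace = -8 + 4 = -4
Determinant = -8*4 - (3)^2 = -41
Discriminant = (-4)^2 - 4*-41 = 180.0
Eigenvalues: lambda_1 = -8.7082, lambda_2 = 4.7082
The function is not convex.

0


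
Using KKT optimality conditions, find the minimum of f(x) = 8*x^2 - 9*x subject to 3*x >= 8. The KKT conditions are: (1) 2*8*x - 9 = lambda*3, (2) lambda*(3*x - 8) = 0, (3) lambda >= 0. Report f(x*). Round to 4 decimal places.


Step 1: Try lambda = 0 (constraint inactive).
x_unc = 9/(2*8) = 0.5625
Check: 3*0.5625 = 1.6875 < 8 -- violated!
Step 2: Constraint must be active: 3*x = 8
x* = 8/3 = 2.6667 (rounded; the exact value 8/3 is used below)
lambda = (2*8*(8/3) - 9)/3 = 11.2222
Step 3: Compute optimal value.
f(x*) = 8*(8/3)^2 - 9*(8/3) = 32.8889


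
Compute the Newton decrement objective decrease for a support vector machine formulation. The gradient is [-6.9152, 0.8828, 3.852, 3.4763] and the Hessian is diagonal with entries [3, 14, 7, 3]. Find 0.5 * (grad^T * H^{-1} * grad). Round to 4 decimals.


Step 1: H is diagonal, so H^(-1) * g = [-2.3051, 0.0631, 0.5503, 1.1588].
Step 2: g^T H^(-1) g = sum_i g_i^2 / H_ii
  = (-6.9152)^2/3 + (0.8828)^2/14 + (3.852)^2/7 + (3.4763)^2/3
  = 15.94 + 0.0557 + 2.1197 + 4.0282 = 22.1436
Step 3: Objective decrease = 0.5 * g^T H^(-1) g = 11.0718


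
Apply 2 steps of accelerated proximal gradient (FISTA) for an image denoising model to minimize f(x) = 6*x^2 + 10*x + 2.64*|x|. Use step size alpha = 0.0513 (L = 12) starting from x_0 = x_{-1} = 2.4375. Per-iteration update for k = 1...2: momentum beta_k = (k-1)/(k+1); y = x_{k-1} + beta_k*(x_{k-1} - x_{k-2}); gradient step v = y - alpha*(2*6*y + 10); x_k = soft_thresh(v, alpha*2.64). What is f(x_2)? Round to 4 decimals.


FISTA on f(x) = 6*x^2 + 10*x + 2.64*|x|
L = 12, alpha = 0.0513
Iteration 1: beta = 0.0, y = 2.4375 + 0.0*(2.4375 - 2.4375) = 2.4375
  grad(y) = 39.25, v = y - alpha*grad = 0.424
  prox(v) = soft_thresh(0.424, 0.1354) = 0.2885
Iteration 2: beta = 0.3333, y = 0.2885 + 0.3333*(0.2885 - 2.4375) = -0.4278
  grad(y) = 4.8667, v = y - alpha*grad = -0.6774
  prox(v) = soft_thresh(-0.6774, 0.1354) = -0.542
f(x_2) = 6*(-0.542)^2 + 10*(-0.542) + 2.64*|-0.542| = -2.2265


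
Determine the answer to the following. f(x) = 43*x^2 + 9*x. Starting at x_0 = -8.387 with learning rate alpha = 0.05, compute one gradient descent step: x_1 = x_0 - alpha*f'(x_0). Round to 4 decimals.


We compute the gradient at x_0 and apply the update.
f'(x) = 86*x + 9
f'(-8.387) = 86*-8.387 + 9 = -712.282
x_1 = -8.387 - 0.05*-712.282 = 27.2271
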